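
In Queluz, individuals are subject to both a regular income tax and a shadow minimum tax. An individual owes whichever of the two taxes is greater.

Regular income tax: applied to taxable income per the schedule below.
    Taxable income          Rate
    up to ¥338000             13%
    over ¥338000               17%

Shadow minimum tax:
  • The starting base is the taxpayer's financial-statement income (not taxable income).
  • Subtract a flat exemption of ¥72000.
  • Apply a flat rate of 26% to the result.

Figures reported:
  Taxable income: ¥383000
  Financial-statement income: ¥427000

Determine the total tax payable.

Shadow minimum tax:
  Base (financial-statement income): ¥427000
  Less exemption ¥72000 → base ¥355000
  ¥355000 × 26% = ¥92300

Regular income tax:
  ¥338000 × 13% = ¥43940
  ¥45000 × 17% = ¥7650
  → ¥51590

¥92300 > ¥51590, so the shadow minimum tax is the binding amount.

¥92300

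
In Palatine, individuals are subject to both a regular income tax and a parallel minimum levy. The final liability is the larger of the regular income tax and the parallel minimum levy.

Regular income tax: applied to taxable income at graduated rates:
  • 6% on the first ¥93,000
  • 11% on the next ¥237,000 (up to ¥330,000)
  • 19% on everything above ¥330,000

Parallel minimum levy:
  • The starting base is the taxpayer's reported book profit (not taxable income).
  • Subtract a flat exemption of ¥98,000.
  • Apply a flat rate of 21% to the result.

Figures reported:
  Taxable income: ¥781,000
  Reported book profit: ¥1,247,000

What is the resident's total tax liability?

¥241,290

Regular income tax:
  ¥93,000 × 6% = ¥5,580
  ¥237,000 × 11% = ¥26,070
  ¥451,000 × 19% = ¥85,690
  → ¥117,340

Parallel minimum levy:
  Base (reported book profit): ¥1,247,000
  Less exemption ¥98,000 → base ¥1,149,000
  ¥1,149,000 × 21% = ¥241,290

¥241,290 > ¥117,340, so the parallel minimum levy is the binding amount.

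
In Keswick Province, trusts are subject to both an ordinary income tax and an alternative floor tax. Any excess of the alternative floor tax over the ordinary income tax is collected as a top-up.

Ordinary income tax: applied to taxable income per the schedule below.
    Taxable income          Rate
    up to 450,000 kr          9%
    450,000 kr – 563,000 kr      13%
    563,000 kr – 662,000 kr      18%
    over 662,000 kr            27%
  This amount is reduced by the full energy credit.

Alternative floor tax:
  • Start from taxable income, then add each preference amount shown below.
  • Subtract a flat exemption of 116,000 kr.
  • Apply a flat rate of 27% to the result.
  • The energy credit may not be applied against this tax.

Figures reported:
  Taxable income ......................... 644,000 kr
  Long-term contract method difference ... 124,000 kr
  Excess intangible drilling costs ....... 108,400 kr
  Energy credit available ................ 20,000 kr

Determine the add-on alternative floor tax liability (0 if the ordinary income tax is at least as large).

Alternative floor tax:
  Adjusted income: 644,000 kr + 124,000 kr + 108,400 kr = 876,400 kr
  Less exemption 116,000 kr → base 760,400 kr
  760,400 kr × 27% = 205,308 kr

Ordinary income tax:
  450,000 kr × 9% = 40,500 kr
  113,000 kr × 13% = 14,690 kr
  81,000 kr × 18% = 14,580 kr
  → 69,770 kr
  Less energy credit 20,000 kr → 49,770 kr

Excess of alternative floor tax over ordinary income tax: 205,308 kr − 49,770 kr = 155,538 kr.

155,538 kr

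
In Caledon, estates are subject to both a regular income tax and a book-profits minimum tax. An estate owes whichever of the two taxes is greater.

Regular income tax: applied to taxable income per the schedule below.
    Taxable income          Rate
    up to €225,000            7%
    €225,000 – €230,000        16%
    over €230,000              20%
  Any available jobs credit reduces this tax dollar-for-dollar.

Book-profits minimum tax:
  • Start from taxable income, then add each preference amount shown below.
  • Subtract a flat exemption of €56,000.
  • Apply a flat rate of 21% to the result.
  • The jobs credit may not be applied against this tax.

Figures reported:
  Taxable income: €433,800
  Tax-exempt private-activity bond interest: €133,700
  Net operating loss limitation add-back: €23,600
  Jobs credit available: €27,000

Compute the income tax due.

Regular income tax:
  €225,000 × 7% = €15,750
  €5,000 × 16% = €800
  €203,800 × 20% = €40,760
  → €57,310
  Less jobs credit €27,000 → €30,310

Book-profits minimum tax:
  Adjusted income: €433,800 + €133,700 + €23,600 = €591,100
  Less exemption €56,000 → base €535,100
  €535,100 × 21% = €112,371

€112,371 > €30,310, so the book-profits minimum tax is the binding amount.

€112,371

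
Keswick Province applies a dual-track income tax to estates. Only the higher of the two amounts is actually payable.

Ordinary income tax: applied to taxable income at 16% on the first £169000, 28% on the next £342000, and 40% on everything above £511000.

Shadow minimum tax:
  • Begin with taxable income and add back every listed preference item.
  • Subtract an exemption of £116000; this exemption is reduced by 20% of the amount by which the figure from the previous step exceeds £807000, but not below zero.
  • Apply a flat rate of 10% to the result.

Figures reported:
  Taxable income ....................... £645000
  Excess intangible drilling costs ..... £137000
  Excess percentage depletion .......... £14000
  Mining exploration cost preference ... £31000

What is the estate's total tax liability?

Shadow minimum tax:
  Adjusted income: £645000 + £137000 + £14000 + £31000 = £827000
  Exemption: £116000 − 20% × (£827000 − £807000) = £116000 − £4000 = £112000
  Base: £827000 − £112000 = £715000
  £715000 × 10% = £71500

Ordinary income tax:
  £169000 × 16% = £27040
  £342000 × 28% = £95760
  £134000 × 40% = £53600
  → £176400

£176400 > £71500, so the ordinary income tax governs.

£176400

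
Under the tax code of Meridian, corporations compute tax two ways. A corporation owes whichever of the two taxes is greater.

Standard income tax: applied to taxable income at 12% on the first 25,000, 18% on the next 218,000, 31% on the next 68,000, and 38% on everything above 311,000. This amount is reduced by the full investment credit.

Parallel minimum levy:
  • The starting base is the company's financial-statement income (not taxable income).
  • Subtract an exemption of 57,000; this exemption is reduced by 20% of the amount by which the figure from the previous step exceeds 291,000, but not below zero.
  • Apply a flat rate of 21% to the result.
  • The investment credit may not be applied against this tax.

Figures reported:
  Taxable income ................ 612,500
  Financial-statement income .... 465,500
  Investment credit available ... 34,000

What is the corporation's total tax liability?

Parallel minimum levy:
  Base (financial-statement income): 465,500
  Exemption: 57,000 − 20% × (465,500 − 291,000) = 57,000 − 34,900 = 22,100
  Base: 465,500 − 22,100 = 443,400
  443,400 × 21% = 93,114

Standard income tax:
  25,000 × 12% = 3,000
  218,000 × 18% = 39,240
  68,000 × 31% = 21,080
  301,500 × 38% = 114,570
  → 177,890
  Less investment credit 34,000 → 143,890

143,890 > 93,114, so the standard income tax governs.

143,890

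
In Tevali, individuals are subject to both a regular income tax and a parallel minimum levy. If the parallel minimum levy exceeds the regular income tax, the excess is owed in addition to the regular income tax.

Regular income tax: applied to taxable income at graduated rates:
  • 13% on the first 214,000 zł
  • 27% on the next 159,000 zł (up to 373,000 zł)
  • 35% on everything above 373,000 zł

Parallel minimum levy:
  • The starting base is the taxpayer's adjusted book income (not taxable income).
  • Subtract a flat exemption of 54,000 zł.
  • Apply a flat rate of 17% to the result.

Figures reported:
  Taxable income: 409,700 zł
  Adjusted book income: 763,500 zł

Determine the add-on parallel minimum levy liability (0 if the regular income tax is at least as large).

Parallel minimum levy:
  Base (adjusted book income): 763,500 zł
  Less exemption 54,000 zł → base 709,500 zł
  709,500 zł × 17% = 120,615 zł

Regular income tax:
  214,000 zł × 13% = 27,820 zł
  159,000 zł × 27% = 42,930 zł
  36,700 zł × 35% = 12,845 zł
  → 83,595 zł

Excess of parallel minimum levy over regular income tax: 120,615 zł − 83,595 zł = 37,020 zł.

37,020 zł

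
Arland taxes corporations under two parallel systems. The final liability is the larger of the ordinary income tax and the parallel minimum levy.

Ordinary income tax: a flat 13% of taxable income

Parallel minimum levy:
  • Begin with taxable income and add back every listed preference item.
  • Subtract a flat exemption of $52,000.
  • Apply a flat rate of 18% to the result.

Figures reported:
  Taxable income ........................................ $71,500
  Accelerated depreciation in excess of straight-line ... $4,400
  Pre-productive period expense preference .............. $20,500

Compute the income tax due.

Ordinary income tax:
  $71,500 × 13% = $9,295

Parallel minimum levy:
  Adjusted income: $71,500 + $4,400 + $20,500 = $96,400
  Less exemption $52,000 → base $44,400
  $44,400 × 18% = $7,992

$9,295 > $7,992, so the ordinary income tax governs.

$9,295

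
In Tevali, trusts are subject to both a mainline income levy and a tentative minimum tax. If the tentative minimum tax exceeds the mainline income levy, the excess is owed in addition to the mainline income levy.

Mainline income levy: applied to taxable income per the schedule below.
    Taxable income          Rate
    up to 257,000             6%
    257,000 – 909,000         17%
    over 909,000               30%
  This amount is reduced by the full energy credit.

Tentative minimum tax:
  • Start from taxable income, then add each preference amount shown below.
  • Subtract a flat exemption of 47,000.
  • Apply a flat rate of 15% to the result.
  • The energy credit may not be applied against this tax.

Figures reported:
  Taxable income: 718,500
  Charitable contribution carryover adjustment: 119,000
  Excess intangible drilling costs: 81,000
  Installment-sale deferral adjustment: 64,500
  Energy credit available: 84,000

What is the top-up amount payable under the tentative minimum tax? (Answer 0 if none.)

130,525

Mainline income levy:
  257,000 × 6% = 15,420
  461,500 × 17% = 78,455
  → 93,875
  Less energy credit 84,000 → 9,875

Tentative minimum tax:
  Adjusted income: 718,500 + 119,000 + 81,000 + 64,500 = 983,000
  Less exemption 47,000 → base 936,000
  936,000 × 15% = 140,400

Excess of tentative minimum tax over mainline income levy: 140,400 − 9,875 = 130,525.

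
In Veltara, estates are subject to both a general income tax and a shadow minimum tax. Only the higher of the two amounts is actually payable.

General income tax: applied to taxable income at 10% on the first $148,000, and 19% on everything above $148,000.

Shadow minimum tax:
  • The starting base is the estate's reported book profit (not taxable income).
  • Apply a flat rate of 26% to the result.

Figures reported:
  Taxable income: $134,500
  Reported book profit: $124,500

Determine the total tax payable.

$32,370

General income tax:
  $134,500 × 10% = $13,450

Shadow minimum tax:
  Base (reported book profit): $124,500
  $124,500 × 26% = $32,370

$32,370 > $13,450, so the shadow minimum tax is the binding amount.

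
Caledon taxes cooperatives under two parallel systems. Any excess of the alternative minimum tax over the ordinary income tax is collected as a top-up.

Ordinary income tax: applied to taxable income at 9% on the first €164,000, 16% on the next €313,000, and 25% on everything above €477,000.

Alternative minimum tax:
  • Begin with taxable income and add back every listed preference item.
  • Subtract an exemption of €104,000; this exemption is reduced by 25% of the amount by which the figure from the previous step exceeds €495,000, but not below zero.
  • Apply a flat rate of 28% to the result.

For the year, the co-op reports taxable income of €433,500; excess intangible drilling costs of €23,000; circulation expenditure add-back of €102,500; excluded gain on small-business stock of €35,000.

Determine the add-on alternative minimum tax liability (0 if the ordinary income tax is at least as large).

€86,250

Ordinary income tax:
  €164,000 × 9% = €14,760
  €269,500 × 16% = €43,120
  → €57,880

Alternative minimum tax:
  Adjusted income: €433,500 + €23,000 + €102,500 + €35,000 = €594,000
  Exemption: €104,000 − 25% × (€594,000 − €495,000) = €104,000 − €24,750 = €79,250
  Base: €594,000 − €79,250 = €514,750
  €514,750 × 28% = €144,130

Excess of alternative minimum tax over ordinary income tax: €144,130 − €57,880 = €86,250.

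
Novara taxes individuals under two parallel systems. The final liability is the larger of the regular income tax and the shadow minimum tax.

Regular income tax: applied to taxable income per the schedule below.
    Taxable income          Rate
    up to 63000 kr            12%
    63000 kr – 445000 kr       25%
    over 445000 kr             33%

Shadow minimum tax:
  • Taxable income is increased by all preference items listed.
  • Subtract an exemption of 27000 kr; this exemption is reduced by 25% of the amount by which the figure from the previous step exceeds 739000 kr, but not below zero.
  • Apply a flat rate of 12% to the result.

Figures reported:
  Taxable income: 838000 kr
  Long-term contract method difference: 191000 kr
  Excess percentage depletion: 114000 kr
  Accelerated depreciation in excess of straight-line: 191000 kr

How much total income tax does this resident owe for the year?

Shadow minimum tax:
  Adjusted income: 838000 kr + 191000 kr + 114000 kr + 191000 kr = 1334000 kr
  Exemption: 25% × (1334000 kr − 739000 kr) = 148750 kr ≥ 27000 kr, so the exemption is fully phased out
  Base: 1334000 kr − 0 kr = 1334000 kr
  1334000 kr × 12% = 160080 kr

Regular income tax:
  63000 kr × 12% = 7560 kr
  382000 kr × 25% = 95500 kr
  393000 kr × 33% = 129690 kr
  → 232750 kr

232750 kr > 160080 kr, so the regular income tax governs.

232750 kr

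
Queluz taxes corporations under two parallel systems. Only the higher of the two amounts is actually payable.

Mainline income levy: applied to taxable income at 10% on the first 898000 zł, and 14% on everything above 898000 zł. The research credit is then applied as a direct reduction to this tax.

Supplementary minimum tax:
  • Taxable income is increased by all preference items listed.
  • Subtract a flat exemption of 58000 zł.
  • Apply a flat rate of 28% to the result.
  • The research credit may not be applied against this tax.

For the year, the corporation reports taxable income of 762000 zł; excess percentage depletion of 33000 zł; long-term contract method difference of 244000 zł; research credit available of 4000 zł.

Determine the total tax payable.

274680 zł

Mainline income levy:
  762000 zł × 10% = 76200 zł
  Less research credit 4000 zł → 72200 zł

Supplementary minimum tax:
  Adjusted income: 762000 zł + 33000 zł + 244000 zł = 1039000 zł
  Less exemption 58000 zł → base 981000 zł
  981000 zł × 28% = 274680 zł

274680 zł > 72200 zł, so the supplementary minimum tax is the binding amount.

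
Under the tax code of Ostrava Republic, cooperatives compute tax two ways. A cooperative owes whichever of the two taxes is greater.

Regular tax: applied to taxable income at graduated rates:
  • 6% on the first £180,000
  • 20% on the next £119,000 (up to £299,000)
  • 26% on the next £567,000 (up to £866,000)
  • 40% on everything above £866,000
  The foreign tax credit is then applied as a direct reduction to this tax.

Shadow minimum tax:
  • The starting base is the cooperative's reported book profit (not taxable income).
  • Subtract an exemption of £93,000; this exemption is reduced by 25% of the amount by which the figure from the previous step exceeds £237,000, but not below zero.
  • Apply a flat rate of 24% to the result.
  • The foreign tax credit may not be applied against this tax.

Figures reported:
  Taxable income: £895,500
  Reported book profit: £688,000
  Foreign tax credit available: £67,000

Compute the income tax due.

£165,120

Shadow minimum tax:
  Base (reported book profit): £688,000
  Exemption: 25% × (£688,000 − £237,000) = £112,750 ≥ £93,000, so the exemption is fully phased out
  Base: £688,000 − £0 = £688,000
  £688,000 × 24% = £165,120

Regular tax:
  £180,000 × 6% = £10,800
  £119,000 × 20% = £23,800
  £567,000 × 26% = £147,420
  £29,500 × 40% = £11,800
  → £193,820
  Less foreign tax credit £67,000 → £126,820

£165,120 > £126,820, so the shadow minimum tax is the binding amount.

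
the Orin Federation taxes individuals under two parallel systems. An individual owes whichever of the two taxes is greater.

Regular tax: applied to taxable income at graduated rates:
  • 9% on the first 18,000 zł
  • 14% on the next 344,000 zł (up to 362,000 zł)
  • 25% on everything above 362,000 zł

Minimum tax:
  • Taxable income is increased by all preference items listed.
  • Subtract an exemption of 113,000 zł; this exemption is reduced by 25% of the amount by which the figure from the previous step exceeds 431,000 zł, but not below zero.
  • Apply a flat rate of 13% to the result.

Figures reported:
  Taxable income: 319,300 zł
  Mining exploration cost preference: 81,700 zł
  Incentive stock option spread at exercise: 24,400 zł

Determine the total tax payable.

Minimum tax:
  Adjusted income: 319,300 zł + 81,700 zł + 24,400 zł = 425,400 zł
  Exemption: 425,400 zł ≤ 431,000 zł, so full 113,000 zł applies
  Base: 425,400 zł − 113,000 zł = 312,400 zł
  312,400 zł × 13% = 40,612 zł

Regular tax:
  18,000 zł × 9% = 1,620 zł
  301,300 zł × 14% = 42,182 zł
  → 43,802 zł

43,802 zł > 40,612 zł, so the regular tax governs.

43,802 zł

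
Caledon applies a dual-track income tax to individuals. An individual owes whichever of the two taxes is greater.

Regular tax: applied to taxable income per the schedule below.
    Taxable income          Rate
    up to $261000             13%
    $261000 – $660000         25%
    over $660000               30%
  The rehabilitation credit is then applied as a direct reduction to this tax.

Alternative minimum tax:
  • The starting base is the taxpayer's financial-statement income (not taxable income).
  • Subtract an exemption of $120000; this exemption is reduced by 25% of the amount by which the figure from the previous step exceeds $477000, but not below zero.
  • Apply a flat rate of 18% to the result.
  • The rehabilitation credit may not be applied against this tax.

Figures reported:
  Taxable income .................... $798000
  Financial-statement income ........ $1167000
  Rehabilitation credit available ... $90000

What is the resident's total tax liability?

$210060

Regular tax:
  $261000 × 13% = $33930
  $399000 × 25% = $99750
  $138000 × 30% = $41400
  → $175080
  Less rehabilitation credit $90000 → $85080

Alternative minimum tax:
  Base (financial-statement income): $1167000
  Exemption: 25% × ($1167000 − $477000) = $172500 ≥ $120000, so the exemption is fully phased out
  Base: $1167000 − $0 = $1167000
  $1167000 × 18% = $210060

$210060 > $85080, so the alternative minimum tax is the binding amount.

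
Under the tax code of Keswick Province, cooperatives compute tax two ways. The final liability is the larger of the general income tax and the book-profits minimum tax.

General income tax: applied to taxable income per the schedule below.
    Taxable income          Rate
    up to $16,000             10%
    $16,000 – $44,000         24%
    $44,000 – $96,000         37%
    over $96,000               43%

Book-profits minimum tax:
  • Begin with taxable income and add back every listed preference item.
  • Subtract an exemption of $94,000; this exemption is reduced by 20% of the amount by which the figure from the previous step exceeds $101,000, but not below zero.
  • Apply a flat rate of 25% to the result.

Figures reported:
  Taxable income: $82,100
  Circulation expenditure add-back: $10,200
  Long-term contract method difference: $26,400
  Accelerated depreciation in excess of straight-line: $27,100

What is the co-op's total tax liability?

General income tax:
  $16,000 × 10% = $1,600
  $28,000 × 24% = $6,720
  $38,100 × 37% = $14,097
  → $22,417

Book-profits minimum tax:
  Adjusted income: $82,100 + $10,200 + $26,400 + $27,100 = $145,800
  Exemption: $94,000 − 20% × ($145,800 − $101,000) = $94,000 − $8,960 = $85,040
  Base: $145,800 − $85,040 = $60,760
  $60,760 × 25% = $15,190

$22,417 > $15,190, so the general income tax governs.

$22,417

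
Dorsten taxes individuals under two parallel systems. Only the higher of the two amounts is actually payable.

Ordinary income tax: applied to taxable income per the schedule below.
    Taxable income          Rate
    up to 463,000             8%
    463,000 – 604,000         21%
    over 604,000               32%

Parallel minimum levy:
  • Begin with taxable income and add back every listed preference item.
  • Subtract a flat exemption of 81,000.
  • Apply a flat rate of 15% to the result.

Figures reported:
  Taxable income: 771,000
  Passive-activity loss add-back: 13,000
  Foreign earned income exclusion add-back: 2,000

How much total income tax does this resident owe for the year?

Ordinary income tax:
  463,000 × 8% = 37,040
  141,000 × 21% = 29,610
  167,000 × 32% = 53,440
  → 120,090

Parallel minimum levy:
  Adjusted income: 771,000 + 13,000 + 2,000 = 786,000
  Less exemption 81,000 → base 705,000
  705,000 × 15% = 105,750

120,090 > 105,750, so the ordinary income tax governs.

120,090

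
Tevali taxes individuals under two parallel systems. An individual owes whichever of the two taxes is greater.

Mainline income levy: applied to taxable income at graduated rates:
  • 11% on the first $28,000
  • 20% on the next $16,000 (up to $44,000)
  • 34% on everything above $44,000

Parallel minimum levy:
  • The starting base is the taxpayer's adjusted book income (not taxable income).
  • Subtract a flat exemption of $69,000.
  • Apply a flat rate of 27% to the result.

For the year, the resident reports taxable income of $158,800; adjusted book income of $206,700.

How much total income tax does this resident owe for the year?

$45,312

Mainline income levy:
  $28,000 × 11% = $3,080
  $16,000 × 20% = $3,200
  $114,800 × 34% = $39,032
  → $45,312

Parallel minimum levy:
  Base (adjusted book income): $206,700
  Less exemption $69,000 → base $137,700
  $137,700 × 27% = $37,179

$45,312 > $37,179, so the mainline income levy governs.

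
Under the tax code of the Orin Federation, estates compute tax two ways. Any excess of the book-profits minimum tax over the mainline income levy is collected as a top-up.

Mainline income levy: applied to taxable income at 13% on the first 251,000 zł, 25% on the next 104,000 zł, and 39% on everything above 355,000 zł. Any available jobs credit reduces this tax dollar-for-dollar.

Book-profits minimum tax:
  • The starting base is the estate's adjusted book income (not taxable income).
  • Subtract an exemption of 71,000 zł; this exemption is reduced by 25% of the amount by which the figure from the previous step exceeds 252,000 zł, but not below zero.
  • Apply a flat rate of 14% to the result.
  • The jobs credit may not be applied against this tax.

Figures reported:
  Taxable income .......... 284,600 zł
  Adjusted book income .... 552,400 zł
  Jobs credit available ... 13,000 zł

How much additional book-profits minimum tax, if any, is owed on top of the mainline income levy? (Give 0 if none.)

Book-profits minimum tax:
  Base (adjusted book income): 552,400 zł
  Exemption: 25% × (552,400 zł − 252,000 zł) = 75,100 zł ≥ 71,000 zł, so the exemption is fully phased out
  Base: 552,400 zł − 0 zł = 552,400 zł
  552,400 zł × 14% = 77,336 zł

Mainline income levy:
  251,000 zł × 13% = 32,630 zł
  33,600 zł × 25% = 8,400 zł
  → 41,030 zł
  Less jobs credit 13,000 zł → 28,030 zł

Excess of book-profits minimum tax over mainline income levy: 77,336 zł − 28,030 zł = 49,306 zł.

49,306 zł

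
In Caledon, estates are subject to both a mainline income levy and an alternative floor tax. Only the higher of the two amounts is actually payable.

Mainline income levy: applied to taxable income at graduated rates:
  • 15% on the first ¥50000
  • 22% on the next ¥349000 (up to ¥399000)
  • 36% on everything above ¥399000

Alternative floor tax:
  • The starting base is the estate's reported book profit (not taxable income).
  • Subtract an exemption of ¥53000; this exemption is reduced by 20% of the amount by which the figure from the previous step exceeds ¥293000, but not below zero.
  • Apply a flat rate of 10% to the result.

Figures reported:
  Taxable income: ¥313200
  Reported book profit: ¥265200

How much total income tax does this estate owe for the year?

Alternative floor tax:
  Base (reported book profit): ¥265200
  Exemption: ¥265200 ≤ ¥293000, so full ¥53000 applies
  Base: ¥265200 − ¥53000 = ¥212200
  ¥212200 × 10% = ¥21220

Mainline income levy:
  ¥50000 × 15% = ¥7500
  ¥263200 × 22% = ¥57904
  → ¥65404

¥65404 > ¥21220, so the mainline income levy governs.

¥65404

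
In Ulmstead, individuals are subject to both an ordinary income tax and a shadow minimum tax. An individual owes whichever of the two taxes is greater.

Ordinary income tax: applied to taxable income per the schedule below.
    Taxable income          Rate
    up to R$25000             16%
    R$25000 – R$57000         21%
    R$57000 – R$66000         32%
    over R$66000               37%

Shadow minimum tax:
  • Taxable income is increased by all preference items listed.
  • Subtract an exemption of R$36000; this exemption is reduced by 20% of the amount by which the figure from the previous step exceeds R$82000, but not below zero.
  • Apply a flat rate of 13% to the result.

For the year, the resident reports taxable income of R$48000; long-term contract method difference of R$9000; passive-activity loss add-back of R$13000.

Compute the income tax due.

Ordinary income tax:
  R$25000 × 16% = R$4000
  R$23000 × 21% = R$4830
  → R$8830

Shadow minimum tax:
  Adjusted income: R$48000 + R$9000 + R$13000 = R$70000
  Exemption: R$70000 ≤ R$82000, so full R$36000 applies
  Base: R$70000 − R$36000 = R$34000
  R$34000 × 13% = R$4420

R$8830 > R$4420, so the ordinary income tax governs.

R$8830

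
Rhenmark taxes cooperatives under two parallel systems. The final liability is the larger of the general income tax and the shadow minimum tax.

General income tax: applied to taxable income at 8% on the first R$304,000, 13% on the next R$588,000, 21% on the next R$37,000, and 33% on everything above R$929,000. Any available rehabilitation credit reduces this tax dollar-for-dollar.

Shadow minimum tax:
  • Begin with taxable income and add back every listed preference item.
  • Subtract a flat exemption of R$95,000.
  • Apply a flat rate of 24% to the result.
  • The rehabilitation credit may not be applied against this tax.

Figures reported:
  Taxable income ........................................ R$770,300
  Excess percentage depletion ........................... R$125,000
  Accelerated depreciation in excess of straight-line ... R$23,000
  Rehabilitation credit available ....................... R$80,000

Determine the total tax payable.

R$197,592

Shadow minimum tax:
  Adjusted income: R$770,300 + R$125,000 + R$23,000 = R$918,300
  Less exemption R$95,000 → base R$823,300
  R$823,300 × 24% = R$197,592

General income tax:
  R$304,000 × 8% = R$24,320
  R$466,300 × 13% = R$60,619
  → R$84,939
  Less rehabilitation credit R$80,000 → R$4,939

R$197,592 > R$4,939, so the shadow minimum tax is the binding amount.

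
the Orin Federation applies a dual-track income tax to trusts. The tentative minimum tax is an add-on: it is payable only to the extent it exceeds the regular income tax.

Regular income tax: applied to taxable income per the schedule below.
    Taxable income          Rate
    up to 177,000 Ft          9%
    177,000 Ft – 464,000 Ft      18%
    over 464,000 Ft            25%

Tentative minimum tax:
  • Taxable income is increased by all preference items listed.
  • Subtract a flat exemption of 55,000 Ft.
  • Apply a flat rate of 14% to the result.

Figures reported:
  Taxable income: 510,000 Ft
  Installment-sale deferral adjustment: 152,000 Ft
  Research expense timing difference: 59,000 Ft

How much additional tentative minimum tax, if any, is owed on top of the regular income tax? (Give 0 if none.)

Tentative minimum tax:
  Adjusted income: 510,000 Ft + 152,000 Ft + 59,000 Ft = 721,000 Ft
  Less exemption 55,000 Ft → base 666,000 Ft
  666,000 Ft × 14% = 93,240 Ft

Regular income tax:
  177,000 Ft × 9% = 15,930 Ft
  287,000 Ft × 18% = 51,660 Ft
  46,000 Ft × 25% = 11,500 Ft
  → 79,090 Ft

Excess of tentative minimum tax over regular income tax: 93,240 Ft − 79,090 Ft = 14,150 Ft.

14,150 Ft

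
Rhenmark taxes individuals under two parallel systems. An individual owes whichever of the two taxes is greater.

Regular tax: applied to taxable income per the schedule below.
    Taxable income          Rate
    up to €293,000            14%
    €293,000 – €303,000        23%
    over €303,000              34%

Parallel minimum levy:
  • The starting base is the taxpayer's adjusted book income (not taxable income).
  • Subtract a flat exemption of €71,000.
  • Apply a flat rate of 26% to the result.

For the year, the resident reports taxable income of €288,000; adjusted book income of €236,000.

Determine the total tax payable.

Parallel minimum levy:
  Base (adjusted book income): €236,000
  Less exemption €71,000 → base €165,000
  €165,000 × 26% = €42,900

Regular tax:
  €288,000 × 14% = €40,320

€42,900 > €40,320, so the parallel minimum levy is the binding amount.

€42,900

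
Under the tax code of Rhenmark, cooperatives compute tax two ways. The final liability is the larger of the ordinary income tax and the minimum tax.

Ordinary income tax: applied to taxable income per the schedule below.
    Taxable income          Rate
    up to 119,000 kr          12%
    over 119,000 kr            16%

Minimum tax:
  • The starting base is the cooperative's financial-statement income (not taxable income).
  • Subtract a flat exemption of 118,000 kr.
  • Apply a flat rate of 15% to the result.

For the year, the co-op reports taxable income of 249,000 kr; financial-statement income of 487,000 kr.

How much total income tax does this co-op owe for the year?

Ordinary income tax:
  119,000 kr × 12% = 14,280 kr
  130,000 kr × 16% = 20,800 kr
  → 35,080 kr

Minimum tax:
  Base (financial-statement income): 487,000 kr
  Less exemption 118,000 kr → base 369,000 kr
  369,000 kr × 15% = 55,350 kr

55,350 kr > 35,080 kr, so the minimum tax is the binding amount.

55,350 kr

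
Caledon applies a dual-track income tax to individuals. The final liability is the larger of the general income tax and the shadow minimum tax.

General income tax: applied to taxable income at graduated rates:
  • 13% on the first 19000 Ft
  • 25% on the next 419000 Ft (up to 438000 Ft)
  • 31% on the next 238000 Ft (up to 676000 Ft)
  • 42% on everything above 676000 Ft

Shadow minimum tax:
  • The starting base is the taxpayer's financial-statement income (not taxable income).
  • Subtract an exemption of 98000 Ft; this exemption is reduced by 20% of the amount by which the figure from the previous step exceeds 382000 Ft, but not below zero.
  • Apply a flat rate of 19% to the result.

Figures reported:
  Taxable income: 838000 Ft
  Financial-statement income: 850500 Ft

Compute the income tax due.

249040 Ft

Shadow minimum tax:
  Base (financial-statement income): 850500 Ft
  Exemption: 98000 Ft − 20% × (850500 Ft − 382000 Ft) = 98000 Ft − 93700 Ft = 4300 Ft
  Base: 850500 Ft − 4300 Ft = 846200 Ft
  846200 Ft × 19% = 160778 Ft

General income tax:
  19000 Ft × 13% = 2470 Ft
  419000 Ft × 25% = 104750 Ft
  238000 Ft × 31% = 73780 Ft
  162000 Ft × 42% = 68040 Ft
  → 249040 Ft

249040 Ft > 160778 Ft, so the general income tax governs.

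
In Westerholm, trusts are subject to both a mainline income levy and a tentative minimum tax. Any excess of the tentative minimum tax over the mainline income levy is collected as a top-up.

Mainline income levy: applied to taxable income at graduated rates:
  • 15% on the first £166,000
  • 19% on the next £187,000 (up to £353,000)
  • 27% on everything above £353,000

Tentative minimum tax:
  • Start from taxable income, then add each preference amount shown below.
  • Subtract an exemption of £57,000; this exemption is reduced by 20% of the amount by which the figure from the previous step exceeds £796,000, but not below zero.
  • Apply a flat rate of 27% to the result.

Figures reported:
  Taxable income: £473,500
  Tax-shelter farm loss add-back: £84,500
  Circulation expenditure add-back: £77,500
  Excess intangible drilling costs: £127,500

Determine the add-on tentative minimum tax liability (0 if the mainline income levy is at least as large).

Tentative minimum tax:
  Adjusted income: £473,500 + £84,500 + £77,500 + £127,500 = £763,000
  Exemption: £763,000 ≤ £796,000, so full £57,000 applies
  Base: £763,000 − £57,000 = £706,000
  £706,000 × 27% = £190,620

Mainline income levy:
  £166,000 × 15% = £24,900
  £187,000 × 19% = £35,530
  £120,500 × 27% = £32,535
  → £92,965

Excess of tentative minimum tax over mainline income levy: £190,620 − £92,965 = £97,655.

£97,655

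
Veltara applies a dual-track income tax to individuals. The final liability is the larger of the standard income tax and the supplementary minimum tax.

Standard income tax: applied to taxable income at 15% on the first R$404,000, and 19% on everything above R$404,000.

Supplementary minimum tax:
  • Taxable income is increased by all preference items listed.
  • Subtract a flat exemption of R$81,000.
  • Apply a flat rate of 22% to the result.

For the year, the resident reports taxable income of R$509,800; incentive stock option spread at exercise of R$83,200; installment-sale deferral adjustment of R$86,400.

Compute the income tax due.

R$131,648

Standard income tax:
  R$404,000 × 15% = R$60,600
  R$105,800 × 19% = R$20,102
  → R$80,702

Supplementary minimum tax:
  Adjusted income: R$509,800 + R$83,200 + R$86,400 = R$679,400
  Less exemption R$81,000 → base R$598,400
  R$598,400 × 22% = R$131,648

R$131,648 > R$80,702, so the supplementary minimum tax is the binding amount.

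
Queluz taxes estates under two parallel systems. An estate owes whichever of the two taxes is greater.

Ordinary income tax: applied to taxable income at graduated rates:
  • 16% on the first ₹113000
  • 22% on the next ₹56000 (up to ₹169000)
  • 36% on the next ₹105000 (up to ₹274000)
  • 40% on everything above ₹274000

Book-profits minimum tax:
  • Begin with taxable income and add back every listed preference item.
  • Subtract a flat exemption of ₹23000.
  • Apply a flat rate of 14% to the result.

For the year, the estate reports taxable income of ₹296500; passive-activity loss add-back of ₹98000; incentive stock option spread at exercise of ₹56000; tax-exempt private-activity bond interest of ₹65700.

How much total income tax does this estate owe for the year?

Ordinary income tax:
  ₹113000 × 16% = ₹18080
  ₹56000 × 22% = ₹12320
  ₹105000 × 36% = ₹37800
  ₹22500 × 40% = ₹9000
  → ₹77200

Book-profits minimum tax:
  Adjusted income: ₹296500 + ₹98000 + ₹56000 + ₹65700 = ₹516200
  Less exemption ₹23000 → base ₹493200
  ₹493200 × 14% = ₹69048

₹77200 > ₹69048, so the ordinary income tax governs.

₹77200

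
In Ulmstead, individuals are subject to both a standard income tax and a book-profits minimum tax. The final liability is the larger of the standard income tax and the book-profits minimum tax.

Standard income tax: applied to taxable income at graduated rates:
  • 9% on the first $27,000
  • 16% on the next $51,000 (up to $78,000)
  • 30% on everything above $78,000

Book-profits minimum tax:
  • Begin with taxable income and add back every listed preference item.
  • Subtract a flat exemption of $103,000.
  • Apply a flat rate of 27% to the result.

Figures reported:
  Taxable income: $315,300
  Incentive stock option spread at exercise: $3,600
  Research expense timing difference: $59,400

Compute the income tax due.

Book-profits minimum tax:
  Adjusted income: $315,300 + $3,600 + $59,400 = $378,300
  Less exemption $103,000 → base $275,300
  $275,300 × 27% = $74,331

Standard income tax:
  $27,000 × 9% = $2,430
  $51,000 × 16% = $8,160
  $237,300 × 30% = $71,190
  → $81,780

$81,780 > $74,331, so the standard income tax governs.

$81,780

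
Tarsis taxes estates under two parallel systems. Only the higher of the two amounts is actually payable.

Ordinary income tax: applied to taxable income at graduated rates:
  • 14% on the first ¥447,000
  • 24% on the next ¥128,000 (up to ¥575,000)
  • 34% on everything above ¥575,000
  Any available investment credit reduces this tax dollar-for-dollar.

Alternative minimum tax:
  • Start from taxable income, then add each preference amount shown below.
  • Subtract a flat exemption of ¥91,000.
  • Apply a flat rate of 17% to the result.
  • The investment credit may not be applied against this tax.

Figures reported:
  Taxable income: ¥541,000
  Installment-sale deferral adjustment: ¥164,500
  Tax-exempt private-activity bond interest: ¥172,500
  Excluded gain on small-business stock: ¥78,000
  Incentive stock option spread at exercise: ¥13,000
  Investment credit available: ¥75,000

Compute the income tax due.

¥149,260

Ordinary income tax:
  ¥447,000 × 14% = ¥62,580
  ¥94,000 × 24% = ¥22,560
  → ¥85,140
  Less investment credit ¥75,000 → ¥10,140

Alternative minimum tax:
  Adjusted income: ¥541,000 + ¥164,500 + ¥172,500 + ¥78,000 + ¥13,000 = ¥969,000
  Less exemption ¥91,000 → base ¥878,000
  ¥878,000 × 17% = ¥149,260

¥149,260 > ¥10,140, so the alternative minimum tax is the binding amount.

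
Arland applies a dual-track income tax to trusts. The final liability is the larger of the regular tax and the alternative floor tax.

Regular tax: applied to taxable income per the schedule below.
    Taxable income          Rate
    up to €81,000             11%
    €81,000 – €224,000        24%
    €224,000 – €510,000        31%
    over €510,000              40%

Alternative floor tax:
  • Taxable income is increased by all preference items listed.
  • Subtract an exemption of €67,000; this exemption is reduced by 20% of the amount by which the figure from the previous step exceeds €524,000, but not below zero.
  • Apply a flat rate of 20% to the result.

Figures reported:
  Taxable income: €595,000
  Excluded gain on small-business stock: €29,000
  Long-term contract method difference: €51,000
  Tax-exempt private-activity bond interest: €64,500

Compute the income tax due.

Regular tax:
  €81,000 × 11% = €8,910
  €143,000 × 24% = €34,320
  €286,000 × 31% = €88,660
  €85,000 × 40% = €34,000
  → €165,890

Alternative floor tax:
  Adjusted income: €595,000 + €29,000 + €51,000 + €64,500 = €739,500
  Exemption: €67,000 − 20% × (€739,500 − €524,000) = €67,000 − €43,100 = €23,900
  Base: €739,500 − €23,900 = €715,600
  €715,600 × 20% = €143,120

€165,890 > €143,120, so the regular tax governs.

€165,890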